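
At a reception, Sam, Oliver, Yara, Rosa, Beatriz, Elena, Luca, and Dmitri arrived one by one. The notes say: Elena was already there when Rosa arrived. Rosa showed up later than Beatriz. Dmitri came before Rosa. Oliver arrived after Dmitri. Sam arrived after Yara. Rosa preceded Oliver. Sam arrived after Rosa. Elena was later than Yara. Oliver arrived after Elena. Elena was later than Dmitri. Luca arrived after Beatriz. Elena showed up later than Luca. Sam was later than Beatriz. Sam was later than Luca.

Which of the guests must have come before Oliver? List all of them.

Beatriz, Dmitri, Elena, Luca, Rosa, Yara

Directly stated before Oliver: Dmitri, Elena, and Rosa.
Beatriz reaches Oliver via Beatriz → Rosa → Oliver.
Luca reaches Oliver via Luca → Elena → Oliver.
Yara reaches Oliver via Yara → Elena → Oliver.
No chain forces Sam ahead of Oliver.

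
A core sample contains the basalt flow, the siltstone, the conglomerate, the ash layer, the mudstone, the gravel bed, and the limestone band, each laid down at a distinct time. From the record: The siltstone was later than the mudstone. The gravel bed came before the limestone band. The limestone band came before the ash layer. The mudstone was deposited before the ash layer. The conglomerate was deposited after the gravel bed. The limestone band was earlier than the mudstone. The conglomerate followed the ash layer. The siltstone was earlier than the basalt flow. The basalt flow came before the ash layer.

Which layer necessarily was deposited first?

The gravel bed has a chain of constraints placing it before every other layer, so the gravel bed must be first.

the gravel bed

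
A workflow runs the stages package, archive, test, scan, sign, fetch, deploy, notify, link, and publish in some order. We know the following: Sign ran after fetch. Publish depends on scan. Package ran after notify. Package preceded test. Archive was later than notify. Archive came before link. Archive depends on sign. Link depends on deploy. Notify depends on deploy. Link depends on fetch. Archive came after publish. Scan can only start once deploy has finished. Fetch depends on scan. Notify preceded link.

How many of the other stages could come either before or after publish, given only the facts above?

Forced before publish: deploy and scan; forced after publish: archive and link.
That leaves fetch, notify, package, sign, and test with no forced order relative to publish — 5.

5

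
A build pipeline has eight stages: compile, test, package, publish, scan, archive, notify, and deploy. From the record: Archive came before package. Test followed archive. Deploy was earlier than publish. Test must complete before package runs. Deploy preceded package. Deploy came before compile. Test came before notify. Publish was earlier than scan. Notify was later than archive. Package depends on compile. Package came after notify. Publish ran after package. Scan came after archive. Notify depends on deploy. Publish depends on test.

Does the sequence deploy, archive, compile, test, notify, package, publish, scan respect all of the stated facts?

yes

Check each stated constraint against the proposed order — e.g. deploy is ahead of publish; archive is ahead of scan. Every pair is in the required order; nothing is violated.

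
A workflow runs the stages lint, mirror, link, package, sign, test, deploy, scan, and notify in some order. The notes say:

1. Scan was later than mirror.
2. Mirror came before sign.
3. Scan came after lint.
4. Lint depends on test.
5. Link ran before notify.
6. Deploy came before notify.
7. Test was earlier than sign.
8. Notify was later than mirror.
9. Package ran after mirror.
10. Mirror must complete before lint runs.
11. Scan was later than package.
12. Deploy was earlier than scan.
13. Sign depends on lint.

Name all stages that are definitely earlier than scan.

Directly stated before scan: deploy, lint, mirror, and package.
Test reaches scan via test → lint → scan.

deploy, lint, mirror, package, test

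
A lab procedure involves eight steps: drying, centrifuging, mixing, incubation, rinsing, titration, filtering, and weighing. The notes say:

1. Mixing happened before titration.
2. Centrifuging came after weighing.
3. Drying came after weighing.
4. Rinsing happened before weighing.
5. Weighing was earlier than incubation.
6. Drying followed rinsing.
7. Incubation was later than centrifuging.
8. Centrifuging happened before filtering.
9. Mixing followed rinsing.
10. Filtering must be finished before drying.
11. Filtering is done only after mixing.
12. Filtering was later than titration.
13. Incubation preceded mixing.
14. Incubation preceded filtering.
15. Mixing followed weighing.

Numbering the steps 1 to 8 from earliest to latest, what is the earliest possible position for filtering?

7

Centrifuging, incubation, mixing, rinsing, titration, and weighing must all come before filtering — 6 forced predecessors.
Nothing else is forced ahead of filtering, so its earliest slot is position 6 + 1 = 7.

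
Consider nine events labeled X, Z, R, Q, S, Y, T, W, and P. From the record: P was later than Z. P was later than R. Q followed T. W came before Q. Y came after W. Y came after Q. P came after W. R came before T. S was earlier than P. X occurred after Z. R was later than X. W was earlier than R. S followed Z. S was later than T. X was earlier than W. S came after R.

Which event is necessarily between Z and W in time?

Tracing the constraints gives Z → X → W, so X sits after Z and before W.
No other event is forced both after Z and before W.

X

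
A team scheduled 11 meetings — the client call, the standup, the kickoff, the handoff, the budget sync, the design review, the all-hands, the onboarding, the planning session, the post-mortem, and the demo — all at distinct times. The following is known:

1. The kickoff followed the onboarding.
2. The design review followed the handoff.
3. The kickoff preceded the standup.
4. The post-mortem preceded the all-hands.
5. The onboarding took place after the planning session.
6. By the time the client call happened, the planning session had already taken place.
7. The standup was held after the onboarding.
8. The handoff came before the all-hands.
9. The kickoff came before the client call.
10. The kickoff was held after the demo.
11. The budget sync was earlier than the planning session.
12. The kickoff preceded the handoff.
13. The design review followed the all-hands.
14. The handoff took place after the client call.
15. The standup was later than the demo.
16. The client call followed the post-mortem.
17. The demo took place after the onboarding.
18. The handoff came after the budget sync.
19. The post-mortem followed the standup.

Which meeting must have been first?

the budget sync

The budget sync has a chain of constraints placing it before every other meeting, so the budget sync must be first.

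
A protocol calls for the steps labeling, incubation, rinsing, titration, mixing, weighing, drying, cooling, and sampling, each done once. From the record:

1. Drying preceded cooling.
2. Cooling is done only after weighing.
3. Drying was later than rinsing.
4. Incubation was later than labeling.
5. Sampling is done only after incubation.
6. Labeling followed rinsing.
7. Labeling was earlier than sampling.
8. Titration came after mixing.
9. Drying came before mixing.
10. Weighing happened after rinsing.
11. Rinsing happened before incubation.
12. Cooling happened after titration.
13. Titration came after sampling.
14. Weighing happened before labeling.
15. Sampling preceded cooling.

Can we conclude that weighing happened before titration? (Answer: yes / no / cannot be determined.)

Chain the constraints: weighing → labeling → sampling → titration. Each link is directly stated, so weighing comes before titration.

yes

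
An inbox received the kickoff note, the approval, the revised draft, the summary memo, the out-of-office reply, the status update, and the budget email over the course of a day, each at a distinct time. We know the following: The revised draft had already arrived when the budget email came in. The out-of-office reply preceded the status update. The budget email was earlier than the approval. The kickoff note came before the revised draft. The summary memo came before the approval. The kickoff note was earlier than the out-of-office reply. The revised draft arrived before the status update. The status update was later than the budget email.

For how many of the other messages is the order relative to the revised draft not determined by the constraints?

Forced before the revised draft: the kickoff note; forced after the revised draft: the approval, the budget email, and the status update.
That leaves the out-of-office reply and the summary memo with no forced order relative to the revised draft — 2.

2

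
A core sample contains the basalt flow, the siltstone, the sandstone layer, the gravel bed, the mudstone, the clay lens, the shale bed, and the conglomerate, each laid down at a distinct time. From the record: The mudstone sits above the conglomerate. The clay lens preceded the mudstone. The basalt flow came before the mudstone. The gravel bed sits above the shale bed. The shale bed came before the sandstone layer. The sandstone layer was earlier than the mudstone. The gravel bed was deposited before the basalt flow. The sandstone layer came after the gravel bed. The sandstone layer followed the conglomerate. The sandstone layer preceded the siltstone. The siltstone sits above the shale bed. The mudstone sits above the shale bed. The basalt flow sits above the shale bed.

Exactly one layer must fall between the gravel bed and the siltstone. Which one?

Tracing the constraints gives the gravel bed → the sandstone layer → the siltstone, so the sandstone layer sits after the gravel bed and before the siltstone.
No other layer is forced both after the gravel bed and before the siltstone.

the sandstone layer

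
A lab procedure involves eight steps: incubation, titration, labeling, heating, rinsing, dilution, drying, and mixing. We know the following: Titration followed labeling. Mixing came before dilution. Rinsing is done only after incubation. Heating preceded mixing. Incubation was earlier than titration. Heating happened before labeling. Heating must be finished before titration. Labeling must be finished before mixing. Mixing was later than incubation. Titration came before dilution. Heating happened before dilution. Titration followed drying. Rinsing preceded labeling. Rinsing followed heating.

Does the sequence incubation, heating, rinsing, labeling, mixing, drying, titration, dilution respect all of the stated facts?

Check each stated constraint against the proposed order — e.g. heating is ahead of dilution; incubation is ahead of titration. Every pair is in the required order; nothing is violated.

yes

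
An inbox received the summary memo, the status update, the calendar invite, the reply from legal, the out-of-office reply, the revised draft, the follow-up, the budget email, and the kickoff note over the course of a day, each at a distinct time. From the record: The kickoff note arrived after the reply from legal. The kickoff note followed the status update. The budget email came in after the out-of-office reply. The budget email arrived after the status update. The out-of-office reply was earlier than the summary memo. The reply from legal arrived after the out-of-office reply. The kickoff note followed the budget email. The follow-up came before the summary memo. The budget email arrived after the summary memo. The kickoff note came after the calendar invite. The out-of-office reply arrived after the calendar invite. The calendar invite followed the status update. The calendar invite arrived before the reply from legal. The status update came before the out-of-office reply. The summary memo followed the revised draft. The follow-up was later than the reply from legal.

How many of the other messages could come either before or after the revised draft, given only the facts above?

5

Forced after the revised draft: the budget email, the kickoff note, and the summary memo.
That leaves the calendar invite, the follow-up, the out-of-office reply, the reply from legal, and the status update with no forced order relative to the revised draft — 5.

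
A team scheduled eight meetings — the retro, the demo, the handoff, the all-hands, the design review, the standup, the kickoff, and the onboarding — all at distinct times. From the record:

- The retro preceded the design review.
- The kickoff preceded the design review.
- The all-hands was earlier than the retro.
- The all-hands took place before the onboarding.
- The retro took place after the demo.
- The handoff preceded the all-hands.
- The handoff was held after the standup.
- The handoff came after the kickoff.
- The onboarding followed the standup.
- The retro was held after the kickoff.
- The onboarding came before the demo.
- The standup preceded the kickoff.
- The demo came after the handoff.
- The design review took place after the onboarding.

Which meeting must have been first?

The standup has a chain of constraints placing it before every other meeting, so the standup must be first.

the standup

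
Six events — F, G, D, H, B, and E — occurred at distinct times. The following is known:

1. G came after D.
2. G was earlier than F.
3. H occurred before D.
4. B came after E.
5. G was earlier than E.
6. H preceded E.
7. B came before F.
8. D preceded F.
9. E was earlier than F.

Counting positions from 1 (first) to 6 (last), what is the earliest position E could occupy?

4

D, G, and H must all come before E — 3 forced predecessors.
Nothing else is forced ahead of E, so its earliest slot is position 3 + 1 = 4.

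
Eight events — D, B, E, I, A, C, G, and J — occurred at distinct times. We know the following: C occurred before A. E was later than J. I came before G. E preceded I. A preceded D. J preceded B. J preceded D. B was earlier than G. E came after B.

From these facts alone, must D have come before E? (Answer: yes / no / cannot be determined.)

cannot be determined

No chain of stated constraints runs from D to E, and none runs from E to D either.
So the relative order of D and E is not fixed by the given facts.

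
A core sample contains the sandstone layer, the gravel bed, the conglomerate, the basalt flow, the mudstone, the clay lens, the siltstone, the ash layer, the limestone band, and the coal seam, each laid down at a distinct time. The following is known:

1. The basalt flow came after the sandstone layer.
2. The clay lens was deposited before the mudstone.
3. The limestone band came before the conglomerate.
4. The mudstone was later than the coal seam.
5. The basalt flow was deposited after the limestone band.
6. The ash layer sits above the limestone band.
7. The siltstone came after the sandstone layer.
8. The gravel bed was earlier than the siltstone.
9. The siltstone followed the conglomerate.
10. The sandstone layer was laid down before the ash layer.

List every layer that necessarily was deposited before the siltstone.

the conglomerate, the gravel bed, the limestone band, the sandstone layer

Directly stated before the siltstone: the conglomerate, the gravel bed, and the sandstone layer.
The limestone band reaches the siltstone via the limestone band → the conglomerate → the siltstone.
No chain forces the basalt flow (or any of the others) ahead of the siltstone.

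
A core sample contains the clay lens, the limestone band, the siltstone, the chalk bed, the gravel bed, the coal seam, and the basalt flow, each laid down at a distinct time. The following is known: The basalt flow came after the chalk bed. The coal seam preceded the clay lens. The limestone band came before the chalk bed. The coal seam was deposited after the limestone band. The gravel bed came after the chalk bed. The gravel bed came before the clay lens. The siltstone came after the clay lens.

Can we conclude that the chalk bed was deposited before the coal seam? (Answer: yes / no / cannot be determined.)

cannot be determined

No chain of stated constraints runs from the chalk bed to the coal seam, and none runs from the coal seam to the chalk bed either.
So the relative order of the chalk bed and the coal seam is not fixed by the given facts.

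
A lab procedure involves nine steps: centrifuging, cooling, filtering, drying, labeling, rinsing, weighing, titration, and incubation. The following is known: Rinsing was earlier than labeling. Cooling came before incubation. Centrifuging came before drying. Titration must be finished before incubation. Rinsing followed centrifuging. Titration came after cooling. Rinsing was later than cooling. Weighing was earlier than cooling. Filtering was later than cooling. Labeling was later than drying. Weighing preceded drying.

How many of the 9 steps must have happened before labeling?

Directly stated before labeling: drying and rinsing.
Centrifuging reaches labeling via centrifuging → rinsing → labeling.
Cooling reaches labeling via cooling → rinsing → labeling.
Weighing reaches labeling via weighing → drying → labeling.
That's centrifuging, cooling, drying, rinsing, and weighing — 5 in all.

5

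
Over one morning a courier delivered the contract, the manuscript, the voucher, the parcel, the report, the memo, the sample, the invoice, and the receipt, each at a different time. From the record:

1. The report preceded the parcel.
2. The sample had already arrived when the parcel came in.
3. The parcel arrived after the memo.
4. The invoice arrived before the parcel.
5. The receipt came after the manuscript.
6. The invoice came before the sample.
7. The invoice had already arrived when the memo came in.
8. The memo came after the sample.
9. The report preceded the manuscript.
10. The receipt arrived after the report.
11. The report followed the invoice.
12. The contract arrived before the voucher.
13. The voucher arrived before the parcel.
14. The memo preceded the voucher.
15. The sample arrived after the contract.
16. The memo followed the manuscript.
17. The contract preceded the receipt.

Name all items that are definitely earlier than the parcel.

Directly stated before the parcel: the invoice, the memo, the report, the sample, and the voucher.
The contract reaches the parcel via the contract → the voucher → the parcel.
The manuscript reaches the parcel via the manuscript → the memo → the parcel.
No chain forces the receipt ahead of the parcel.

the contract, the invoice, the manuscript, the memo, the report, the sample, the voucher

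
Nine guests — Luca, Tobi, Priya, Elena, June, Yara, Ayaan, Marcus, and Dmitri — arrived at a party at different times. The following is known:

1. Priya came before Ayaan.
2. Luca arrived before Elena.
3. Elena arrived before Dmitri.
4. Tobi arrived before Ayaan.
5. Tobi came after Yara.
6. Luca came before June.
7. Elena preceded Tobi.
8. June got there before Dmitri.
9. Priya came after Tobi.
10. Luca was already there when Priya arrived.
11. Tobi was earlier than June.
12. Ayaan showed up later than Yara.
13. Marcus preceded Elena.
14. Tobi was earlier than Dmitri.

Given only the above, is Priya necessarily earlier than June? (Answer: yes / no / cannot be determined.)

No chain of stated constraints runs from Priya to June, and none runs from June to Priya either.
So the relative order of Priya and June is not fixed by the given facts.

cannot be determined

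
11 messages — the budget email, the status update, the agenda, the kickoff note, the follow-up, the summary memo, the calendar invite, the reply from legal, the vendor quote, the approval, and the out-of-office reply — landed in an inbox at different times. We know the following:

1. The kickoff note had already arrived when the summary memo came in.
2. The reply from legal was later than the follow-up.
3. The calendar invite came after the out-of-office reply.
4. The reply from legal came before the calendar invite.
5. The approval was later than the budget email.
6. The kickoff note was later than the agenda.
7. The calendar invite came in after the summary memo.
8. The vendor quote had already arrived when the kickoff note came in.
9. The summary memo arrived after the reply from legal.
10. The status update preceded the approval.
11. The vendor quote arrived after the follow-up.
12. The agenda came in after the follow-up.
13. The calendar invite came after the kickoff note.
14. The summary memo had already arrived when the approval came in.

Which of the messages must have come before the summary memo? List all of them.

the agenda, the follow-up, the kickoff note, the reply from legal, the vendor quote

Directly stated before the summary memo: the kickoff note and the reply from legal.
The agenda reaches the summary memo via the agenda → the kickoff note → the summary memo.
The follow-up reaches the summary memo via the follow-up → the reply from legal → the summary memo.
The vendor quote reaches the summary memo via the vendor quote → the kickoff note → the summary memo.
No chain forces the budget email (or any of the others) ahead of the summary memo.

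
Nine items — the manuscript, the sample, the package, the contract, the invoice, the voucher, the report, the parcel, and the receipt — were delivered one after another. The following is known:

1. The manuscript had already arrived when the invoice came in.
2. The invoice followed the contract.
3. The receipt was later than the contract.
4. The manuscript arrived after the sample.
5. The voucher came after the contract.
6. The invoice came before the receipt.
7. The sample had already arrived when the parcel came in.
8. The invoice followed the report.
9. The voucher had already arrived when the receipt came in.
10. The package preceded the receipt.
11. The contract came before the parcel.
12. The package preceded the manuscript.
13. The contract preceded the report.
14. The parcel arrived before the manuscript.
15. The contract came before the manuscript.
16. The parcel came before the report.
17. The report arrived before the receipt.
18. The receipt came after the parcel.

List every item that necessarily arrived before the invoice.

Directly stated before the invoice: the contract, the manuscript, and the report.
The package reaches the invoice via the package → the manuscript → the invoice.
The parcel reaches the invoice via the parcel → the manuscript → the invoice.
The sample reaches the invoice via the sample → the manuscript → the invoice.
No chain forces the voucher (or any of the others) ahead of the invoice.

the contract, the manuscript, the package, the parcel, the report, the sample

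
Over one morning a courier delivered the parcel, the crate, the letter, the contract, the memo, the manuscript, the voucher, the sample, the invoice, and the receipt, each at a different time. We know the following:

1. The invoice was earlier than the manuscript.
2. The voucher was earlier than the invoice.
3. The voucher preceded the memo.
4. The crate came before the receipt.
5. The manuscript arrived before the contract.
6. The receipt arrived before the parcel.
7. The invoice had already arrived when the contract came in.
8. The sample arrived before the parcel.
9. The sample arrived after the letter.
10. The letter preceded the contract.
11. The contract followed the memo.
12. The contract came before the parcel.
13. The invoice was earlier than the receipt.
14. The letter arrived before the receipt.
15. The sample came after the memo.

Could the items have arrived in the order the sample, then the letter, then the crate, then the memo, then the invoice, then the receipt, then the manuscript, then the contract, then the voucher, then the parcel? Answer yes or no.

The constraints require the voucher before the memo, but in the proposed sequence the memo appears ahead of the voucher. That one violation is enough.

no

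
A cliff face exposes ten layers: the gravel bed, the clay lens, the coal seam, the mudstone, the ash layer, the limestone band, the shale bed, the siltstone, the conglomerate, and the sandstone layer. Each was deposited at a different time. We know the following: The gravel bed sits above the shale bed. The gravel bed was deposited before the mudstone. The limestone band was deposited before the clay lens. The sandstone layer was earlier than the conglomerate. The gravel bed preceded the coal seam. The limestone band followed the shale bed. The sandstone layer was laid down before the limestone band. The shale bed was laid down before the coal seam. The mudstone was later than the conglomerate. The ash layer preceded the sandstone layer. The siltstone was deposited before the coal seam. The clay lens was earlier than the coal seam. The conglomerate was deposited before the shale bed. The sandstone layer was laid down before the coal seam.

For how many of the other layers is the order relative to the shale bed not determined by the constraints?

1

Forced before the shale bed: the ash layer, the conglomerate, and the sandstone layer; forced after the shale bed: the clay lens, the coal seam, the gravel bed, the limestone band, and the mudstone.
That leaves the siltstone with no forced order relative to the shale bed — 1.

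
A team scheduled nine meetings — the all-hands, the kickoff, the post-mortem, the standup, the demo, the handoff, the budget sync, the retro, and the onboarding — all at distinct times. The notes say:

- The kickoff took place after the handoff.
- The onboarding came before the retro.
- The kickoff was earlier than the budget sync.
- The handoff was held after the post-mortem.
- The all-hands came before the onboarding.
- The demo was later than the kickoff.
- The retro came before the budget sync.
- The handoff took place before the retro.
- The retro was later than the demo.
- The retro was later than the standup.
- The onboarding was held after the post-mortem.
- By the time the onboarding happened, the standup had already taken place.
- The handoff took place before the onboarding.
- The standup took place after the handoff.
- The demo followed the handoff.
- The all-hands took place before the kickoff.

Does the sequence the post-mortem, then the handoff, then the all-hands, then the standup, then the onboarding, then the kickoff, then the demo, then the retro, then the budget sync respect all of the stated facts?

yes

Check each stated constraint against the proposed order — e.g. the handoff is ahead of the demo; the handoff is ahead of the retro. Every pair is in the required order; nothing is violated.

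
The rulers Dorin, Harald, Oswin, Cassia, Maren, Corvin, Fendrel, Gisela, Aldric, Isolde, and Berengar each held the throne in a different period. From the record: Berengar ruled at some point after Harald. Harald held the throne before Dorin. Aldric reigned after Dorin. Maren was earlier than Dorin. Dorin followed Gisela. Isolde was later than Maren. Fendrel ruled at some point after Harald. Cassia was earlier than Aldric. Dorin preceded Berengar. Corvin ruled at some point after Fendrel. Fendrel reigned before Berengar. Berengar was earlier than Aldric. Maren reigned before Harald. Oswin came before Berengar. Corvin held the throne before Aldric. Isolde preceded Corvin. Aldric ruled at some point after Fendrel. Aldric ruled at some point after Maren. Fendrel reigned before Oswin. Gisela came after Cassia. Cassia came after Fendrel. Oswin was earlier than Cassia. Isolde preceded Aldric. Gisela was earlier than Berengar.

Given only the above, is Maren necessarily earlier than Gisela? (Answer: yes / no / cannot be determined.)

yes

Chain the constraints: Maren → Harald → Fendrel → Cassia → Gisela. Each link is directly stated, so Maren comes before Gisela.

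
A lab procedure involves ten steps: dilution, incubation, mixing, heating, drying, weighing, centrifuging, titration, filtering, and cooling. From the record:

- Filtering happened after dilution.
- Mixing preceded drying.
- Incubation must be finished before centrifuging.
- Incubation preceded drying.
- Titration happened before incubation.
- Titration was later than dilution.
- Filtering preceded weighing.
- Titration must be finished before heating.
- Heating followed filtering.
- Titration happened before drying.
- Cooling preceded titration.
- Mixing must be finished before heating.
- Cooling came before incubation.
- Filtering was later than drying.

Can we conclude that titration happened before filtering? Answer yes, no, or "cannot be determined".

Chain the constraints: titration → drying → filtering. Each link is directly stated, so titration comes before filtering.

yes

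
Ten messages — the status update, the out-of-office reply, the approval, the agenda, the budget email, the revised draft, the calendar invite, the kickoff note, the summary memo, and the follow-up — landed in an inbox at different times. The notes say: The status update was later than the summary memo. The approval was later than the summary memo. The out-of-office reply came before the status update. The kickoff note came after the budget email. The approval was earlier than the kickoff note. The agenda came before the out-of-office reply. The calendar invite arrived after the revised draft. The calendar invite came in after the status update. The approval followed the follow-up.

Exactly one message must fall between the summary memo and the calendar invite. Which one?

the status update

Tracing the constraints gives the summary memo → the status update → the calendar invite, so the status update sits after the summary memo and before the calendar invite.
No other message is forced both after the summary memo and before the calendar invite.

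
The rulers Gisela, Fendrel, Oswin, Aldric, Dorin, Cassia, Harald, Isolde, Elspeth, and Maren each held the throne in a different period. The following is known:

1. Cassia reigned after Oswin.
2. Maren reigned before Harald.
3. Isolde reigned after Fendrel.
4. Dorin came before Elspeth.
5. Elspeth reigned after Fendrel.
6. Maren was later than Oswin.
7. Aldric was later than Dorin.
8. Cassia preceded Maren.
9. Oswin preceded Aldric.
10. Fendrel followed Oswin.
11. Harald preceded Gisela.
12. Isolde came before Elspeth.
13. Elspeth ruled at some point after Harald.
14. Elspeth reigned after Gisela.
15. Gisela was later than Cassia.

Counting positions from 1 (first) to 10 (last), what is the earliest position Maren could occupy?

3

Cassia and Oswin must both come before Maren — 2 forced predecessors.
Nothing else is forced ahead of Maren, so their earliest slot is position 2 + 1 = 3.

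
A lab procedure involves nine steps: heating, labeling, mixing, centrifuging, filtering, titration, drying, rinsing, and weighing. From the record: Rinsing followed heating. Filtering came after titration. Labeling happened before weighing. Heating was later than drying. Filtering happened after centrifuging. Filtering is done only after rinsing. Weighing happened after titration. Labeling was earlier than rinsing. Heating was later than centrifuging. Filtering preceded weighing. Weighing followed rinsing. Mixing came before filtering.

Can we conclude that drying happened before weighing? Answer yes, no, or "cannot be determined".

Chain the constraints: drying → heating → rinsing → weighing. Each link is directly stated, so drying comes before weighing.

yes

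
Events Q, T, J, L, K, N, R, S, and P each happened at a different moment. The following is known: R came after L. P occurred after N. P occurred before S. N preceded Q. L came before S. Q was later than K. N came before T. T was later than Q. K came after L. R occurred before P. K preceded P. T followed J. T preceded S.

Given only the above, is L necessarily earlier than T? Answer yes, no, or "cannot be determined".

Chain the constraints: L → K → Q → T. Each link is directly stated, so L comes before T.

yes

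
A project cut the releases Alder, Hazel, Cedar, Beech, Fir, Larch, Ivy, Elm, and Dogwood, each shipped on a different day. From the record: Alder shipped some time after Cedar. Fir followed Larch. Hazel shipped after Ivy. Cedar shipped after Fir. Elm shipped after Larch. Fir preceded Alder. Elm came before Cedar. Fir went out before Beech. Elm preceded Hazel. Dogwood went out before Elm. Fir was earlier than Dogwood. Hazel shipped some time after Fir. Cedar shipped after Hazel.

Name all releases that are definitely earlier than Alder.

Directly stated before Alder: Cedar and Fir.
Dogwood reaches Alder via Dogwood → Elm → Cedar → Alder.
Elm reaches Alder via Elm → Cedar → Alder.
Hazel reaches Alder via Hazel → Cedar → Alder.
Likewise Ivy and Larch each reach Alder by chaining the stated constraints.

Cedar, Dogwood, Elm, Fir, Hazel, Ivy, Larch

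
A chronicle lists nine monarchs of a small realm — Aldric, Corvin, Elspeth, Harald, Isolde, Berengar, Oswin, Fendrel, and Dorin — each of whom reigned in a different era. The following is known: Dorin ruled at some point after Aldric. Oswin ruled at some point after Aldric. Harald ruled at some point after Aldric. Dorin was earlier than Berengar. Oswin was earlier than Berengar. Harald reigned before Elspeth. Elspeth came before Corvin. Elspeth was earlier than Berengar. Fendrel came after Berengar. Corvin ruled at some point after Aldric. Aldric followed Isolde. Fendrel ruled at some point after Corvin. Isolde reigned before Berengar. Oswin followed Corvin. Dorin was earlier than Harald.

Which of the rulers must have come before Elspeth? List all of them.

Aldric, Dorin, Harald, Isolde

Directly stated before Elspeth: Harald.
Aldric reaches Elspeth via Aldric → Harald → Elspeth.
Dorin reaches Elspeth via Dorin → Harald → Elspeth.
Isolde reaches Elspeth via Isolde → Aldric → Harald → Elspeth.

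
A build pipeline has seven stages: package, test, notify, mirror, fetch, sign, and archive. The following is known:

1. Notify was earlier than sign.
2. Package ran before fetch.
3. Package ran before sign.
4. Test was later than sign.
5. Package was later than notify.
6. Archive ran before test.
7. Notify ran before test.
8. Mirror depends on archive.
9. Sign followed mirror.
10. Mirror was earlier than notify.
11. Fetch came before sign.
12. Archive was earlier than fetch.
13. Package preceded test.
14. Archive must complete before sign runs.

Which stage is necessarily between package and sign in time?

Tracing the constraints gives package → fetch → sign, so fetch sits after package and before sign.
No other stage is forced both after package and before sign.

fetch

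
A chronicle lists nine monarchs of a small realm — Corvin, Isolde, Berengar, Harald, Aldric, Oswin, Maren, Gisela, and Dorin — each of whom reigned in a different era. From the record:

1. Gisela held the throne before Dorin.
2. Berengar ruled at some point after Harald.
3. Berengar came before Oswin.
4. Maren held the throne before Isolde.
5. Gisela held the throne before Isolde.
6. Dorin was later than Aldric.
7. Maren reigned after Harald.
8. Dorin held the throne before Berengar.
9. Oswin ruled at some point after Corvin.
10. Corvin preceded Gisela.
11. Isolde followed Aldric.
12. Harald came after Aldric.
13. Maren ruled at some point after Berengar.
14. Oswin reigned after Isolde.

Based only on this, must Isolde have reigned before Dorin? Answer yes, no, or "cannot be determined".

no

Tracing the constraints gives Dorin → Berengar → Maren → Isolde, so Dorin must come before Isolde.
That means Isolde cannot be before Dorin.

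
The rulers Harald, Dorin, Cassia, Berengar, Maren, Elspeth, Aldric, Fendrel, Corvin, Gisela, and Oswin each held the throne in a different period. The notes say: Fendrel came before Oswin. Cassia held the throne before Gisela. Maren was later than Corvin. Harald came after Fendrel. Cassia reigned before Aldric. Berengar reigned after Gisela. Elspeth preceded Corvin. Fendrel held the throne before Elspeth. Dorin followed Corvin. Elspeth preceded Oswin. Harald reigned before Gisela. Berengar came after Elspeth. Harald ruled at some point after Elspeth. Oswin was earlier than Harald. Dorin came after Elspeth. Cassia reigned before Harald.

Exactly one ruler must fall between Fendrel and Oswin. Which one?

Elspeth

Tracing the constraints gives Fendrel → Elspeth → Oswin, so Elspeth sits after Fendrel and before Oswin.
No other ruler is forced both after Fendrel and before Oswin.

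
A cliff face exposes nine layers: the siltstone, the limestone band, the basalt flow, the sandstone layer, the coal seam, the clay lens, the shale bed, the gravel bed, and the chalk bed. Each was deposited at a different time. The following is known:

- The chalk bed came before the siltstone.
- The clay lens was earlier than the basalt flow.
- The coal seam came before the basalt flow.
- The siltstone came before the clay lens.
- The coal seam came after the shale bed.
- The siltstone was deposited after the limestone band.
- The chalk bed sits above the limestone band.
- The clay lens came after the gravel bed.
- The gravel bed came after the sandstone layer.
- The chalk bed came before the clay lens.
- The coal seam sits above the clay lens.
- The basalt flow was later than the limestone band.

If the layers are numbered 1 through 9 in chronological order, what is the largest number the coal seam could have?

8

The coal seam must come before the basalt flow — 1 layer forced after it.
Everything else can be placed before the coal seam in some valid order, so the coal seam can sit as late as position 9 − 1 = 8.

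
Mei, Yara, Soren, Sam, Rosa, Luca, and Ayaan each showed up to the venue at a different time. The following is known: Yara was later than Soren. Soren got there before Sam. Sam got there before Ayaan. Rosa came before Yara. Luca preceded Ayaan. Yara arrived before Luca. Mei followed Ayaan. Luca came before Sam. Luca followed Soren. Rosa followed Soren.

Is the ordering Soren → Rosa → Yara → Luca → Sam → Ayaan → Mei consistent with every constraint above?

yes

Check each stated constraint against the proposed order — e.g. Soren is ahead of Luca; Soren is ahead of Sam. Every pair is in the required order; nothing is violated.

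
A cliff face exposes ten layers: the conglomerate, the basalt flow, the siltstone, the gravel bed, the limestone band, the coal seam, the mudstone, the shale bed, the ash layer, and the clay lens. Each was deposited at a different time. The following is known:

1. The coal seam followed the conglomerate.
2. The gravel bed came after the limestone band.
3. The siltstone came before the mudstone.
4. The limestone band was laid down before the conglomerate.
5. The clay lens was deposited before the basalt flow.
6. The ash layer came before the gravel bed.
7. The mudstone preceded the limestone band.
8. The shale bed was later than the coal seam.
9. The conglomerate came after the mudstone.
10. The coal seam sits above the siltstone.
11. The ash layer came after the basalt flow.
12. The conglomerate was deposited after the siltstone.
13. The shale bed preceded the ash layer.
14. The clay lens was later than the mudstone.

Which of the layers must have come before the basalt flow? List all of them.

Directly stated before the basalt flow: the clay lens.
The mudstone reaches the basalt flow via the mudstone → the clay lens → the basalt flow.
The siltstone reaches the basalt flow via the siltstone → the mudstone → the clay lens → the basalt flow.
No chain forces the shale bed (or any of the others) ahead of the basalt flow.

the clay lens, the mudstone, the siltstone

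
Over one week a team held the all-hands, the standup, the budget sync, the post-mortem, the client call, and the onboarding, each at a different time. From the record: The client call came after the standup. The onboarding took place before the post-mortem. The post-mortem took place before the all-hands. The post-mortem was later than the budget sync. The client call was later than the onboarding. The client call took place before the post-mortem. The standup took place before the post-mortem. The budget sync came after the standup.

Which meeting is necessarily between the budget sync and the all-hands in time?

the post-mortem

Tracing the constraints gives the budget sync → the post-mortem → the all-hands, so the post-mortem sits after the budget sync and before the all-hands.
No other meeting is forced both after the budget sync and before the all-hands.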